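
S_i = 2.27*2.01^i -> [2.27, 4.56, 9.17, 18.43, 37.05]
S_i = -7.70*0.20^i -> [-7.7, -1.54, -0.31, -0.06, -0.01]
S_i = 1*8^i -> [1, 8, 64, 512, 4096]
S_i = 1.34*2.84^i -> [1.34, 3.81, 10.81, 30.69, 87.17]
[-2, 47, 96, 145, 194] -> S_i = -2 + 49*i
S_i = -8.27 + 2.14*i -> [-8.27, -6.13, -3.99, -1.85, 0.29]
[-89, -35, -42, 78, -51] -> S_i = Random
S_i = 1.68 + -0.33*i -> [1.68, 1.35, 1.02, 0.69, 0.36]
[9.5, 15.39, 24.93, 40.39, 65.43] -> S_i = 9.50*1.62^i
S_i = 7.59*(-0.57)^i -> [7.59, -4.33, 2.47, -1.41, 0.8]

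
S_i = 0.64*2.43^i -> [0.64, 1.56, 3.78, 9.18, 22.32]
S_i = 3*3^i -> [3, 9, 27, 81, 243]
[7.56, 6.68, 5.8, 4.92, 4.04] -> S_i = 7.56 + -0.88*i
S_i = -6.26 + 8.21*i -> [-6.26, 1.95, 10.16, 18.37, 26.58]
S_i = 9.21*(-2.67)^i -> [9.21, -24.59, 65.66, -175.3, 468.06]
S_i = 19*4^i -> [19, 76, 304, 1216, 4864]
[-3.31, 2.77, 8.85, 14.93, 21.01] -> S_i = -3.31 + 6.08*i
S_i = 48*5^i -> [48, 240, 1200, 6000, 30000]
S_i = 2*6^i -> [2, 12, 72, 432, 2592]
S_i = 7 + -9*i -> [7, -2, -11, -20, -29]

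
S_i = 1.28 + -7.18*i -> [1.28, -5.9, -13.08, -20.26, -27.44]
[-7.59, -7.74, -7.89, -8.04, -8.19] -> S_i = -7.59 + -0.15*i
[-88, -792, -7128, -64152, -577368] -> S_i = -88*9^i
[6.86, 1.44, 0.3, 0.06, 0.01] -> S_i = 6.86*0.21^i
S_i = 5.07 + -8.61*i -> [5.07, -3.54, -12.15, -20.76, -29.37]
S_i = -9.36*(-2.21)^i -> [-9.36, 20.69, -45.72, 101.03, -223.28]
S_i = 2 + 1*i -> [2, 3, 4, 5, 6]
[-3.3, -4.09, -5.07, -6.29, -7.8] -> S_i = -3.30*1.24^i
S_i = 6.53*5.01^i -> [6.53, 32.72, 163.9, 821.16, 4114.0]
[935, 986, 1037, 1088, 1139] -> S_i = 935 + 51*i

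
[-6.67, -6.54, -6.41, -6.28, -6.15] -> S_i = -6.67 + 0.13*i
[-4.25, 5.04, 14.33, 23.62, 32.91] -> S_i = -4.25 + 9.29*i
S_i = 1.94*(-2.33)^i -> [1.94, -4.52, 10.53, -24.54, 57.18]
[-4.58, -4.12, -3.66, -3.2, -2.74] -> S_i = -4.58 + 0.46*i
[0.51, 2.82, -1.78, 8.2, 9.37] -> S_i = Random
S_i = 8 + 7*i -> [8, 15, 22, 29, 36]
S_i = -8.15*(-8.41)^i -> [-8.15, 68.54, -576.43, 4847.81, -40770.08]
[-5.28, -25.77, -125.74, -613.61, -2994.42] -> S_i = -5.28*4.88^i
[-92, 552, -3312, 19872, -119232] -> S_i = -92*-6^i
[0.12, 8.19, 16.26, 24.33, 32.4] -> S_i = 0.12 + 8.07*i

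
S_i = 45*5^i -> [45, 225, 1125, 5625, 28125]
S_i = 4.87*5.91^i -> [4.87, 28.78, 170.1, 1005.29, 5941.26]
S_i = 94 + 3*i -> [94, 97, 100, 103, 106]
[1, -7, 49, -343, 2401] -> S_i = 1*-7^i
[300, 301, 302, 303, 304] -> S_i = 300 + 1*i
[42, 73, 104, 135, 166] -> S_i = 42 + 31*i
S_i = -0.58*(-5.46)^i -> [-0.58, 3.17, -17.29, 94.41, -515.46]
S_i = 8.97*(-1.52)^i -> [8.97, -13.63, 20.72, -31.5, 47.88]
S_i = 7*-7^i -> [7, -49, 343, -2401, 16807]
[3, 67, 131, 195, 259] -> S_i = 3 + 64*i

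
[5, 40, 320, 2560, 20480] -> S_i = 5*8^i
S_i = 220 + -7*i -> [220, 213, 206, 199, 192]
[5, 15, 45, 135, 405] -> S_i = 5*3^i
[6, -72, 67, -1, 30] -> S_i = Random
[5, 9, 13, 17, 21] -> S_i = 5 + 4*i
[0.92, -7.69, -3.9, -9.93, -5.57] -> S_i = Random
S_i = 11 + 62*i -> [11, 73, 135, 197, 259]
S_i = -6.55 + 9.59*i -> [-6.55, 3.04, 12.63, 22.22, 31.81]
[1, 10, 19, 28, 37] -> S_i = 1 + 9*i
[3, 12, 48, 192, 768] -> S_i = 3*4^i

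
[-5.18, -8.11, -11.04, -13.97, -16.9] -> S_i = -5.18 + -2.93*i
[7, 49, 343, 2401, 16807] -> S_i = 7*7^i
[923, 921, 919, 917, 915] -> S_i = 923 + -2*i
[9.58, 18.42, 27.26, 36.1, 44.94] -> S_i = 9.58 + 8.84*i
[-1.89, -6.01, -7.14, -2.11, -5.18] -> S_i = Random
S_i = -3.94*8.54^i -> [-3.94, -33.65, -287.35, -2453.97, -20956.93]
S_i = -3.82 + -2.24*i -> [-3.82, -6.06, -8.3, -10.54, -12.78]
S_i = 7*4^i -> [7, 28, 112, 448, 1792]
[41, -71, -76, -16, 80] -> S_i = Random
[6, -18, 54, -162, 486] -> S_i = 6*-3^i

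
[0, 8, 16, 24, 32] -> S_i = 0 + 8*i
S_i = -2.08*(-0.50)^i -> [-2.08, 1.04, -0.52, 0.26, -0.13]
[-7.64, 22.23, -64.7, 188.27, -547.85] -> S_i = -7.64*(-2.91)^i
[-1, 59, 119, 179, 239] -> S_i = -1 + 60*i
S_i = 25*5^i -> [25, 125, 625, 3125, 15625]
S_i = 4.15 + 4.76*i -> [4.15, 8.91, 13.67, 18.43, 23.19]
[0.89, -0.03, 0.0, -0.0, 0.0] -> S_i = 0.89*(-0.03)^i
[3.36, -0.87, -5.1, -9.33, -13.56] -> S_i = 3.36 + -4.23*i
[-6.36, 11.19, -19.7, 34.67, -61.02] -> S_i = -6.36*(-1.76)^i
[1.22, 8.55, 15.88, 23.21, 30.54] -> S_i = 1.22 + 7.33*i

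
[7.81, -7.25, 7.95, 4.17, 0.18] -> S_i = Random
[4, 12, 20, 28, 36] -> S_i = 4 + 8*i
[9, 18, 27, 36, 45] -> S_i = 9 + 9*i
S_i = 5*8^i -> [5, 40, 320, 2560, 20480]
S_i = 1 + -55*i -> [1, -54, -109, -164, -219]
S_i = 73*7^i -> [73, 511, 3577, 25039, 175273]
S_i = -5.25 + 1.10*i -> [-5.25, -4.15, -3.05, -1.95, -0.85]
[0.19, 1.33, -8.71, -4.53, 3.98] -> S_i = Random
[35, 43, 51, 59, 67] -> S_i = 35 + 8*i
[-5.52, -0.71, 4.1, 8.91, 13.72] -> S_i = -5.52 + 4.81*i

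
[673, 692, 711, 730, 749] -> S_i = 673 + 19*i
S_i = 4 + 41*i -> [4, 45, 86, 127, 168]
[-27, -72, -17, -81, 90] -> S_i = Random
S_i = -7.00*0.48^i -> [-7.0, -3.36, -1.61, -0.77, -0.37]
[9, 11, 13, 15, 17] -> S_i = 9 + 2*i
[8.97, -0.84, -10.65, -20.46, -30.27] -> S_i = 8.97 + -9.81*i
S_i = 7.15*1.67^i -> [7.15, 11.94, 19.94, 33.3, 55.61]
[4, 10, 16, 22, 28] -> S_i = 4 + 6*i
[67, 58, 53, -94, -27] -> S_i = Random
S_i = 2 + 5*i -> [2, 7, 12, 17, 22]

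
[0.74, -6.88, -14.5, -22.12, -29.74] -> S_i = 0.74 + -7.62*i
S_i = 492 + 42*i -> [492, 534, 576, 618, 660]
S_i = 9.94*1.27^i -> [9.94, 12.62, 16.03, 20.36, 25.86]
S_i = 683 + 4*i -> [683, 687, 691, 695, 699]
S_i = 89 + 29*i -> [89, 118, 147, 176, 205]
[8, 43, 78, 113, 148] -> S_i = 8 + 35*i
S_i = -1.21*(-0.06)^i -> [-1.21, 0.07, -0.0, 0.0, -0.0]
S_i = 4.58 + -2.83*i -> [4.58, 1.75, -1.08, -3.91, -6.74]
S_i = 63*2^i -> [63, 126, 252, 504, 1008]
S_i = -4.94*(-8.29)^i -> [-4.94, 40.95, -339.5, 2814.43, -23331.63]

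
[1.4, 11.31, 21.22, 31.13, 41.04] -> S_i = 1.40 + 9.91*i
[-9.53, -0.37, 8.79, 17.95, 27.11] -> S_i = -9.53 + 9.16*i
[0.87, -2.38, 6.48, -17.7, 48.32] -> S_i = 0.87*(-2.73)^i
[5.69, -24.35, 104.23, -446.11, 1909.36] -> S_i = 5.69*(-4.28)^i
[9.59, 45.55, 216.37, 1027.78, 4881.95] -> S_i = 9.59*4.75^i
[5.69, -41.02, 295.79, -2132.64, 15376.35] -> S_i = 5.69*(-7.21)^i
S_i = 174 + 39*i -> [174, 213, 252, 291, 330]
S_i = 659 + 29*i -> [659, 688, 717, 746, 775]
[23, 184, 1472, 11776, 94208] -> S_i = 23*8^i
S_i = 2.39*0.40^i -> [2.39, 0.96, 0.38, 0.15, 0.06]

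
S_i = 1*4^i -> [1, 4, 16, 64, 256]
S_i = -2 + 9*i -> [-2, 7, 16, 25, 34]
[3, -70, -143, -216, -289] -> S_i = 3 + -73*i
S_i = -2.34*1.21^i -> [-2.34, -2.83, -3.43, -4.15, -5.02]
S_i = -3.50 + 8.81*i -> [-3.5, 5.31, 14.12, 22.93, 31.74]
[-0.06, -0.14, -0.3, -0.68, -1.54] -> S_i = -0.06*2.25^i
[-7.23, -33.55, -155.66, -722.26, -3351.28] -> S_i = -7.23*4.64^i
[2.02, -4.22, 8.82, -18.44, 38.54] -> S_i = 2.02*(-2.09)^i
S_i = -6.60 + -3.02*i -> [-6.6, -9.62, -12.64, -15.66, -18.68]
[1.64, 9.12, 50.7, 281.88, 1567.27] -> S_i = 1.64*5.56^i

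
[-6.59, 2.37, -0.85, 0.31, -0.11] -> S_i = -6.59*(-0.36)^i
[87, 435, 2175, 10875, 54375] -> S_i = 87*5^i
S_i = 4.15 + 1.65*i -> [4.15, 5.8, 7.45, 9.1, 10.75]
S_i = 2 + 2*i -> [2, 4, 6, 8, 10]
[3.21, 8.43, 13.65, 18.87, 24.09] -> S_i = 3.21 + 5.22*i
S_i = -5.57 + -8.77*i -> [-5.57, -14.34, -23.11, -31.88, -40.65]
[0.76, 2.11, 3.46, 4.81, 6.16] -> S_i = 0.76 + 1.35*i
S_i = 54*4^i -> [54, 216, 864, 3456, 13824]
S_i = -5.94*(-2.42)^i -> [-5.94, 14.37, -34.79, 84.18, -203.73]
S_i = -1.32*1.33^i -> [-1.32, -1.76, -2.33, -3.11, -4.13]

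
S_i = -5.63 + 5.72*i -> [-5.63, 0.09, 5.81, 11.53, 17.25]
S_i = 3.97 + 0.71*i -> [3.97, 4.68, 5.39, 6.1, 6.81]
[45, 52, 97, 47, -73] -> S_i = Random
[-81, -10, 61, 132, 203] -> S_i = -81 + 71*i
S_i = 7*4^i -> [7, 28, 112, 448, 1792]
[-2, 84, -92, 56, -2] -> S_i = Random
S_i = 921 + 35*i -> [921, 956, 991, 1026, 1061]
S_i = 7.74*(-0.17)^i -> [7.74, -1.32, 0.22, -0.04, 0.01]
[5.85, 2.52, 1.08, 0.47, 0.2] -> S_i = 5.85*0.43^i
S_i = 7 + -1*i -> [7, 6, 5, 4, 3]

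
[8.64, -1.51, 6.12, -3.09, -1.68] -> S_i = Random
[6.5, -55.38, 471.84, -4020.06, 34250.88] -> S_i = 6.50*(-8.52)^i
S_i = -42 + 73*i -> [-42, 31, 104, 177, 250]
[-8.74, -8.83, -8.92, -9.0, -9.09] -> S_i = -8.74*1.01^i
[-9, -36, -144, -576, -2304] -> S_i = -9*4^i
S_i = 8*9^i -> [8, 72, 648, 5832, 52488]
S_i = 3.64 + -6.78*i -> [3.64, -3.14, -9.92, -16.7, -23.48]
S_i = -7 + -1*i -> [-7, -8, -9, -10, -11]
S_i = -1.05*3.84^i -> [-1.05, -4.03, -15.48, -59.45, -228.3]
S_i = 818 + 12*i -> [818, 830, 842, 854, 866]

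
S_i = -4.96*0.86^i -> [-4.96, -4.27, -3.67, -3.15, -2.71]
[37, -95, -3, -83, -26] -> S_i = Random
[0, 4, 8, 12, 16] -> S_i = 0 + 4*i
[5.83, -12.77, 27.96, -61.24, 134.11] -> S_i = 5.83*(-2.19)^i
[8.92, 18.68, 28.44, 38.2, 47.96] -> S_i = 8.92 + 9.76*i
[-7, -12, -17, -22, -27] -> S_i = -7 + -5*i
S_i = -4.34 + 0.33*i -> [-4.34, -4.01, -3.68, -3.35, -3.02]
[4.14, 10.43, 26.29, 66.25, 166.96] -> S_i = 4.14*2.52^i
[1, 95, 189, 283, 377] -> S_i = 1 + 94*i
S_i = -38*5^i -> [-38, -190, -950, -4750, -23750]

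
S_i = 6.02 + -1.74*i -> [6.02, 4.28, 2.54, 0.8, -0.94]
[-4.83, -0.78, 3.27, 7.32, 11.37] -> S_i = -4.83 + 4.05*i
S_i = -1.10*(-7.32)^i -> [-1.1, 8.05, -58.94, 431.45, -3158.18]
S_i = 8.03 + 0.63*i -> [8.03, 8.66, 9.29, 9.92, 10.55]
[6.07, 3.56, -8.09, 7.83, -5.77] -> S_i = Random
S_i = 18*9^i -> [18, 162, 1458, 13122, 118098]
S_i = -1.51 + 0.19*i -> [-1.51, -1.32, -1.13, -0.94, -0.75]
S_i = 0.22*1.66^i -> [0.22, 0.37, 0.61, 1.01, 1.67]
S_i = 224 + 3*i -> [224, 227, 230, 233, 236]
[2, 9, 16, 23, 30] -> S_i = 2 + 7*i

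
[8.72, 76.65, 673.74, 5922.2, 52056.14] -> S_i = 8.72*8.79^i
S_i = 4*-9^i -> [4, -36, 324, -2916, 26244]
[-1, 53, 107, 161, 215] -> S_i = -1 + 54*i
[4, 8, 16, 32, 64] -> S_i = 4*2^i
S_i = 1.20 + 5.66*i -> [1.2, 6.86, 12.52, 18.18, 23.84]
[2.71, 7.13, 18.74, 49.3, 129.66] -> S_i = 2.71*2.63^i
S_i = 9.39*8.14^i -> [9.39, 76.43, 622.18, 5064.53, 41225.24]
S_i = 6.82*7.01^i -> [6.82, 47.81, 335.14, 2349.3, 16468.59]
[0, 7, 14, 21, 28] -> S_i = 0 + 7*i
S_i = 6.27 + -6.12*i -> [6.27, 0.15, -5.97, -12.09, -18.21]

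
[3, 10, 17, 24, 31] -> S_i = 3 + 7*i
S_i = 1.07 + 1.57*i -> [1.07, 2.64, 4.21, 5.78, 7.35]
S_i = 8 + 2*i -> [8, 10, 12, 14, 16]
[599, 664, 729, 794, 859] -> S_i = 599 + 65*i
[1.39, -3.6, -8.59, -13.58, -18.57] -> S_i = 1.39 + -4.99*i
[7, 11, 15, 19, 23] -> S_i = 7 + 4*i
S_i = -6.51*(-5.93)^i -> [-6.51, 38.6, -228.92, 1357.52, -8050.07]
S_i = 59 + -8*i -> [59, 51, 43, 35, 27]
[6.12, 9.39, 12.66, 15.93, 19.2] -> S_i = 6.12 + 3.27*i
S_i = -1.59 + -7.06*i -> [-1.59, -8.65, -15.71, -22.77, -29.83]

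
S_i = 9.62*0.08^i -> [9.62, 0.77, 0.06, 0.0, 0.0]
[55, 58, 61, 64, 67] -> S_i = 55 + 3*i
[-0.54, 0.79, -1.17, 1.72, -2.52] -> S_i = -0.54*(-1.47)^i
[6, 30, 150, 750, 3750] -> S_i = 6*5^i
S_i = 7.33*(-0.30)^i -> [7.33, -2.2, 0.66, -0.2, 0.06]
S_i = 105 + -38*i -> [105, 67, 29, -9, -47]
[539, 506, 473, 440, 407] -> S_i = 539 + -33*i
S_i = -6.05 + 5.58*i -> [-6.05, -0.47, 5.11, 10.69, 16.27]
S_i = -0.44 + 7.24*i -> [-0.44, 6.8, 14.04, 21.28, 28.52]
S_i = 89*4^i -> [89, 356, 1424, 5696, 22784]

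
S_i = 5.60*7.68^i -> [5.6, 43.01, 330.3, 2536.72, 19481.97]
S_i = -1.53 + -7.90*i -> [-1.53, -9.43, -17.33, -25.23, -33.13]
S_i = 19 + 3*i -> [19, 22, 25, 28, 31]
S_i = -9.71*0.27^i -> [-9.71, -2.62, -0.71, -0.19, -0.05]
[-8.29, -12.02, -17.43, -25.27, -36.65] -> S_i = -8.29*1.45^i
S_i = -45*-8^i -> [-45, 360, -2880, 23040, -184320]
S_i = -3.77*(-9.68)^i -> [-3.77, 36.49, -353.26, 3419.54, -33101.13]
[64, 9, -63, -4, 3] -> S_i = Random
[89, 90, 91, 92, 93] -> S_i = 89 + 1*i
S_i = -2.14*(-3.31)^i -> [-2.14, 7.08, -23.45, 77.61, -256.88]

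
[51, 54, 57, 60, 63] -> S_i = 51 + 3*i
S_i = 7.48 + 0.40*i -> [7.48, 7.88, 8.28, 8.68, 9.08]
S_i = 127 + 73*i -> [127, 200, 273, 346, 419]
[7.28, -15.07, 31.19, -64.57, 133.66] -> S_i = 7.28*(-2.07)^i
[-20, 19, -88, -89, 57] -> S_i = Random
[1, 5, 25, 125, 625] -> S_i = 1*5^i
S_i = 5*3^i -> [5, 15, 45, 135, 405]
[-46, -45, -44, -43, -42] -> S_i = -46 + 1*i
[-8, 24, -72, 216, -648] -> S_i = -8*-3^i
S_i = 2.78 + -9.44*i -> [2.78, -6.66, -16.1, -25.54, -34.98]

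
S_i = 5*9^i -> [5, 45, 405, 3645, 32805]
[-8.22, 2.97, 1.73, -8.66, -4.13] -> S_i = Random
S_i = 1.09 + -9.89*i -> [1.09, -8.8, -18.69, -28.58, -38.47]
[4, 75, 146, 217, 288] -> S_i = 4 + 71*i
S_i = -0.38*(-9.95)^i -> [-0.38, 3.78, -37.62, 374.33, -3724.57]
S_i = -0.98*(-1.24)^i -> [-0.98, 1.22, -1.51, 1.87, -2.32]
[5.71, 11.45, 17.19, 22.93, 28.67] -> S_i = 5.71 + 5.74*i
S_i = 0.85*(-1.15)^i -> [0.85, -0.98, 1.12, -1.29, 1.49]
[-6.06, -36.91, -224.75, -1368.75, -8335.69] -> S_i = -6.06*6.09^i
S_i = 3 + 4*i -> [3, 7, 11, 15, 19]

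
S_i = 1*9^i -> [1, 9, 81, 729, 6561]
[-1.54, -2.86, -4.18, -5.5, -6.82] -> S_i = -1.54 + -1.32*i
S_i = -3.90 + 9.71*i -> [-3.9, 5.81, 15.52, 25.23, 34.94]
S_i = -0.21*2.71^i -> [-0.21, -0.57, -1.54, -4.18, -11.33]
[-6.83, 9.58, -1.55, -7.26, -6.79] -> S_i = Random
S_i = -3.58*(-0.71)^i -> [-3.58, 2.54, -1.8, 1.28, -0.91]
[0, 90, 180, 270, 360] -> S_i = 0 + 90*i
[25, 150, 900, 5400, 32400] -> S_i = 25*6^i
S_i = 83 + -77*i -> [83, 6, -71, -148, -225]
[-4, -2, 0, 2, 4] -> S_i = -4 + 2*i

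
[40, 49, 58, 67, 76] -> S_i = 40 + 9*i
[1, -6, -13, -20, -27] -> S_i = 1 + -7*i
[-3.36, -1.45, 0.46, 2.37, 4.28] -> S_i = -3.36 + 1.91*i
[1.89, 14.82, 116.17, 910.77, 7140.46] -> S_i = 1.89*7.84^i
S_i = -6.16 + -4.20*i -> [-6.16, -10.36, -14.56, -18.76, -22.96]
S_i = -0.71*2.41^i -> [-0.71, -1.71, -4.12, -9.94, -23.95]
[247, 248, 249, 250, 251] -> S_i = 247 + 1*i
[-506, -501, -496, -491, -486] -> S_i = -506 + 5*i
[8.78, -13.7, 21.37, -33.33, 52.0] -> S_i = 8.78*(-1.56)^i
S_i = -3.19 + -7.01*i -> [-3.19, -10.2, -17.21, -24.22, -31.23]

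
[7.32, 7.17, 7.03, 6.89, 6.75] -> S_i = 7.32*0.98^i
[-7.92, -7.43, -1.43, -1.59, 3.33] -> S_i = Random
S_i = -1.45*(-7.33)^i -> [-1.45, 10.63, -77.91, 571.06, -4185.85]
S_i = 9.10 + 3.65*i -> [9.1, 12.75, 16.4, 20.05, 23.7]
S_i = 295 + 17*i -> [295, 312, 329, 346, 363]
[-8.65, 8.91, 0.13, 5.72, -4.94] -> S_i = Random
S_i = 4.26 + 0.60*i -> [4.26, 4.86, 5.46, 6.06, 6.66]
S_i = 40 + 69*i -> [40, 109, 178, 247, 316]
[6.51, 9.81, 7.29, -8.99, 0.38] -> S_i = Random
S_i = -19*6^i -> [-19, -114, -684, -4104, -24624]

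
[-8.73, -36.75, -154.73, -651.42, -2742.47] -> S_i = -8.73*4.21^i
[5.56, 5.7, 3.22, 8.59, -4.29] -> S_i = Random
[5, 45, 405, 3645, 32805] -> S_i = 5*9^i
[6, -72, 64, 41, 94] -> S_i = Random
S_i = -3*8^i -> [-3, -24, -192, -1536, -12288]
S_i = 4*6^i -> [4, 24, 144, 864, 5184]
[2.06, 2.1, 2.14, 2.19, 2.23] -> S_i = 2.06*1.02^i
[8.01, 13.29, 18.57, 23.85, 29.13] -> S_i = 8.01 + 5.28*i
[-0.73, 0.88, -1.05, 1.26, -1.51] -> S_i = -0.73*(-1.20)^i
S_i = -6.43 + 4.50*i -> [-6.43, -1.93, 2.57, 7.07, 11.57]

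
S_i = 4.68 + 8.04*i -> [4.68, 12.72, 20.76, 28.8, 36.84]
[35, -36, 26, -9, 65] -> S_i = Random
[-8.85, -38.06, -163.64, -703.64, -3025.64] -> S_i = -8.85*4.30^i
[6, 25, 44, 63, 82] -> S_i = 6 + 19*i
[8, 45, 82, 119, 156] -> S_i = 8 + 37*i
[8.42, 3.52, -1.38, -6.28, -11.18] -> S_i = 8.42 + -4.90*i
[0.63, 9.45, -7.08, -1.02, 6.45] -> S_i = Random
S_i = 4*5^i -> [4, 20, 100, 500, 2500]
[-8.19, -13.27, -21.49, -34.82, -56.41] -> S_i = -8.19*1.62^i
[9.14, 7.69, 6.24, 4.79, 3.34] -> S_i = 9.14 + -1.45*i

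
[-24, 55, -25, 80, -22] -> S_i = Random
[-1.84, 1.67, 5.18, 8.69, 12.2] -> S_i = -1.84 + 3.51*i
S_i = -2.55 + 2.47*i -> [-2.55, -0.08, 2.39, 4.86, 7.33]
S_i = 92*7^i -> [92, 644, 4508, 31556, 220892]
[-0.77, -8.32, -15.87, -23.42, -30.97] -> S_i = -0.77 + -7.55*i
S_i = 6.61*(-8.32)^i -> [6.61, -55.0, 457.56, -3806.9, 31673.41]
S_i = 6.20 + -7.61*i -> [6.2, -1.41, -9.02, -16.63, -24.24]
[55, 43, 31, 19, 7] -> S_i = 55 + -12*i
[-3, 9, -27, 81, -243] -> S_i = -3*-3^i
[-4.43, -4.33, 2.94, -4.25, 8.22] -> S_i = Random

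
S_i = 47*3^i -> [47, 141, 423, 1269, 3807]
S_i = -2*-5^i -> [-2, 10, -50, 250, -1250]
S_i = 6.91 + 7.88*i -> [6.91, 14.79, 22.67, 30.55, 38.43]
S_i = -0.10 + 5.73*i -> [-0.1, 5.63, 11.36, 17.09, 22.82]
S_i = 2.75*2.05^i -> [2.75, 5.64, 11.56, 23.69, 48.57]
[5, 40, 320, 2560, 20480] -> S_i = 5*8^i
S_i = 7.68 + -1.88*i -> [7.68, 5.8, 3.92, 2.04, 0.16]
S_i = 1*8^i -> [1, 8, 64, 512, 4096]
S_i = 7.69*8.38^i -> [7.69, 64.44, 540.03, 4525.41, 37922.98]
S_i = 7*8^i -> [7, 56, 448, 3584, 28672]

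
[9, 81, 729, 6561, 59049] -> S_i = 9*9^i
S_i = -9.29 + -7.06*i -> [-9.29, -16.35, -23.41, -30.47, -37.53]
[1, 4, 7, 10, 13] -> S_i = 1 + 3*i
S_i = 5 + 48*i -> [5, 53, 101, 149, 197]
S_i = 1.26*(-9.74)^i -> [1.26, -12.27, 119.53, -1164.25, 11339.83]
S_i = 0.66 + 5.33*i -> [0.66, 5.99, 11.32, 16.65, 21.98]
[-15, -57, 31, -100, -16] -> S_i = Random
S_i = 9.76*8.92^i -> [9.76, 87.06, 776.57, 6926.99, 61788.73]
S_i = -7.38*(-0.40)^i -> [-7.38, 2.95, -1.18, 0.47, -0.19]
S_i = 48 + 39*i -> [48, 87, 126, 165, 204]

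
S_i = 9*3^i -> [9, 27, 81, 243, 729]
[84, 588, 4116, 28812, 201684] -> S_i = 84*7^i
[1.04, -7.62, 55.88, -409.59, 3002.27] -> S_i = 1.04*(-7.33)^i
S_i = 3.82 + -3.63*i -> [3.82, 0.19, -3.44, -7.07, -10.7]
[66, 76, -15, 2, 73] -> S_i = Random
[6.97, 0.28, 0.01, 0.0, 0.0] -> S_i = 6.97*0.04^i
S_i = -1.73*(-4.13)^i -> [-1.73, 7.14, -29.51, 121.87, -503.32]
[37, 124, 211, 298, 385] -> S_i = 37 + 87*i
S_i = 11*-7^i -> [11, -77, 539, -3773, 26411]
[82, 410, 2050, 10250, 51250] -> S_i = 82*5^i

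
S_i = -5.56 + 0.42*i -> [-5.56, -5.14, -4.72, -4.3, -3.88]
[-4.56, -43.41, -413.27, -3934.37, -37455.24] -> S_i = -4.56*9.52^i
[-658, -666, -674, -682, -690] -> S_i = -658 + -8*i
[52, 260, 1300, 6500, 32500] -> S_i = 52*5^i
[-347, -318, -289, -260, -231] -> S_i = -347 + 29*i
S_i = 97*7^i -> [97, 679, 4753, 33271, 232897]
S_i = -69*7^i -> [-69, -483, -3381, -23667, -165669]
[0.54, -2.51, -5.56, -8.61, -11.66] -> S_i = 0.54 + -3.05*i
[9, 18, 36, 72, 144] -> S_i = 9*2^i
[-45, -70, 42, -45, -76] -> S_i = Random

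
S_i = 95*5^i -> [95, 475, 2375, 11875, 59375]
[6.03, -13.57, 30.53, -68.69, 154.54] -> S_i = 6.03*(-2.25)^i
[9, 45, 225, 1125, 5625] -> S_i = 9*5^i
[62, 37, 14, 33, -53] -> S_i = Random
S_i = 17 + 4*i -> [17, 21, 25, 29, 33]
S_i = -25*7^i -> [-25, -175, -1225, -8575, -60025]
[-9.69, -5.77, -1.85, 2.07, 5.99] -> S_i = -9.69 + 3.92*i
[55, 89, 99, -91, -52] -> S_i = Random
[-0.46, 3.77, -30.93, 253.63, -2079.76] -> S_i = -0.46*(-8.20)^i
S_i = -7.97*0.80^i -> [-7.97, -6.38, -5.1, -4.08, -3.26]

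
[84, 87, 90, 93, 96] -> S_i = 84 + 3*i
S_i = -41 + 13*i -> [-41, -28, -15, -2, 11]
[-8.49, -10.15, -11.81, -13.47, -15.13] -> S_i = -8.49 + -1.66*i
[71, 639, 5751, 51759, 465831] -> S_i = 71*9^i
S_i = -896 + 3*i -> [-896, -893, -890, -887, -884]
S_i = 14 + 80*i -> [14, 94, 174, 254, 334]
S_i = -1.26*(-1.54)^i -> [-1.26, 1.94, -2.99, 4.6, -7.09]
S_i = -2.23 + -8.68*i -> [-2.23, -10.91, -19.59, -28.27, -36.95]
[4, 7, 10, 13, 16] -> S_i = 4 + 3*i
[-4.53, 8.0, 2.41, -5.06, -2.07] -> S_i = Random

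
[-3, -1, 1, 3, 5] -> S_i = -3 + 2*i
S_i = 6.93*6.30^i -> [6.93, 43.66, 275.05, 1732.83, 10916.8]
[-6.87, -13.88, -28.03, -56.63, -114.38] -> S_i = -6.87*2.02^i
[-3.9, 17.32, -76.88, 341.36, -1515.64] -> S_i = -3.90*(-4.44)^i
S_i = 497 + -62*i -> [497, 435, 373, 311, 249]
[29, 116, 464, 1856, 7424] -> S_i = 29*4^i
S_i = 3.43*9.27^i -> [3.43, 31.8, 294.75, 2732.33, 25328.71]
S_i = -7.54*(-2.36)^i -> [-7.54, 17.79, -41.99, 99.11, -233.89]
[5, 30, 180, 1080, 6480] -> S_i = 5*6^i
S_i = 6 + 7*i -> [6, 13, 20, 27, 34]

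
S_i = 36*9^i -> [36, 324, 2916, 26244, 236196]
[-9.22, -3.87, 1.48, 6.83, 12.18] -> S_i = -9.22 + 5.35*i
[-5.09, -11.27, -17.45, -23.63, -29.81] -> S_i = -5.09 + -6.18*i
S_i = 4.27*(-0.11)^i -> [4.27, -0.47, 0.05, -0.01, 0.0]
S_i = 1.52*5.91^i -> [1.52, 8.98, 53.09, 313.77, 1854.36]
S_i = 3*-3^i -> [3, -9, 27, -81, 243]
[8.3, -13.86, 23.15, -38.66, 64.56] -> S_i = 8.30*(-1.67)^i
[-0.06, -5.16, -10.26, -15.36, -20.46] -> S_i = -0.06 + -5.10*i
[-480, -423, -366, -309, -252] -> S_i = -480 + 57*i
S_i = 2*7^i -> [2, 14, 98, 686, 4802]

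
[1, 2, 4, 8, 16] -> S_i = 1*2^i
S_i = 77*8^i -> [77, 616, 4928, 39424, 315392]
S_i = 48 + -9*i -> [48, 39, 30, 21, 12]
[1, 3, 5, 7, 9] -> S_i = 1 + 2*i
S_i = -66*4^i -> [-66, -264, -1056, -4224, -16896]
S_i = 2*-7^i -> [2, -14, 98, -686, 4802]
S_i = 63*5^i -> [63, 315, 1575, 7875, 39375]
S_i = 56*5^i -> [56, 280, 1400, 7000, 35000]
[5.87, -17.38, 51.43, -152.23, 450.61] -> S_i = 5.87*(-2.96)^i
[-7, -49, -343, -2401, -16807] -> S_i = -7*7^i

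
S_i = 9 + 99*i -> [9, 108, 207, 306, 405]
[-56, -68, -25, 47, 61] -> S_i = Random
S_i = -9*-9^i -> [-9, 81, -729, 6561, -59049]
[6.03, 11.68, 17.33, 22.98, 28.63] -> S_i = 6.03 + 5.65*i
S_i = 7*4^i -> [7, 28, 112, 448, 1792]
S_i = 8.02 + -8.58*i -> [8.02, -0.56, -9.14, -17.72, -26.3]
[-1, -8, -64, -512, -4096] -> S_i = -1*8^i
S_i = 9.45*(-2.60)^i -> [9.45, -24.57, 63.88, -166.09, 431.84]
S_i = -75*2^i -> [-75, -150, -300, -600, -1200]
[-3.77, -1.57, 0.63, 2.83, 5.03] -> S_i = -3.77 + 2.20*i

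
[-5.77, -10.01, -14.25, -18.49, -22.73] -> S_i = -5.77 + -4.24*i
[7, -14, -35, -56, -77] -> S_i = 7 + -21*i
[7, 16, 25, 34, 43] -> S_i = 7 + 9*i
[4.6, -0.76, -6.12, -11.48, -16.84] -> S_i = 4.60 + -5.36*i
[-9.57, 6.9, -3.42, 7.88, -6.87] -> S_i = Random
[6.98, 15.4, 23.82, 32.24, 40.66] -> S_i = 6.98 + 8.42*i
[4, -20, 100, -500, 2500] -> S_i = 4*-5^i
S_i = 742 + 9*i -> [742, 751, 760, 769, 778]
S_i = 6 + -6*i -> [6, 0, -6, -12, -18]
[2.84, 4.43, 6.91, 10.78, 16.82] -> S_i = 2.84*1.56^i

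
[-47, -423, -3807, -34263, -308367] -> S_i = -47*9^i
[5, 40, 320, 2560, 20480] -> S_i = 5*8^i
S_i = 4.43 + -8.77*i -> [4.43, -4.34, -13.11, -21.88, -30.65]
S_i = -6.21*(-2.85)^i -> [-6.21, 17.7, -50.44, 143.76, -409.7]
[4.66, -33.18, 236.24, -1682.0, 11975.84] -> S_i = 4.66*(-7.12)^i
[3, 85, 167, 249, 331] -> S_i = 3 + 82*i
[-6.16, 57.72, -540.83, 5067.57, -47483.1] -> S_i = -6.16*(-9.37)^i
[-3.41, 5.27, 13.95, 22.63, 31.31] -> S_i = -3.41 + 8.68*i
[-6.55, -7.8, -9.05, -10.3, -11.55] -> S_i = -6.55 + -1.25*i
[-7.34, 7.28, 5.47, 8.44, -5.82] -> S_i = Random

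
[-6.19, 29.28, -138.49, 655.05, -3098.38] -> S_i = -6.19*(-4.73)^i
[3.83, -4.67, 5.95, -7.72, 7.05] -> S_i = Random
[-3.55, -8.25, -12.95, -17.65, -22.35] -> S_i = -3.55 + -4.70*i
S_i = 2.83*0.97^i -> [2.83, 2.75, 2.66, 2.58, 2.51]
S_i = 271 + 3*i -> [271, 274, 277, 280, 283]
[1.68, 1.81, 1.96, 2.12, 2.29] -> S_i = 1.68*1.08^i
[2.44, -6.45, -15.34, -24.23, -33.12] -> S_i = 2.44 + -8.89*i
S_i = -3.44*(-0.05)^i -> [-3.44, 0.17, -0.01, 0.0, -0.0]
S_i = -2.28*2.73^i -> [-2.28, -6.22, -16.99, -46.39, -126.64]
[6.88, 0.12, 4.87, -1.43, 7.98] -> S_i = Random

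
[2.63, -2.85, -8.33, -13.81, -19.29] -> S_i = 2.63 + -5.48*i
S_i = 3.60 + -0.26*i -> [3.6, 3.34, 3.08, 2.82, 2.56]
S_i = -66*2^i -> [-66, -132, -264, -528, -1056]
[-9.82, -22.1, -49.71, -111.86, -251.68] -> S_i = -9.82*2.25^i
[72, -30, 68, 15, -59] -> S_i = Random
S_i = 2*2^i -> [2, 4, 8, 16, 32]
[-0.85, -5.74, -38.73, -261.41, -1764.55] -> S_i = -0.85*6.75^i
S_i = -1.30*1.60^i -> [-1.3, -2.08, -3.33, -5.32, -8.52]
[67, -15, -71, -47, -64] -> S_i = Random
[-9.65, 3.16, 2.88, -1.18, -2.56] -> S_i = Random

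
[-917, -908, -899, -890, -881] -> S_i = -917 + 9*i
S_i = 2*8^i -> [2, 16, 128, 1024, 8192]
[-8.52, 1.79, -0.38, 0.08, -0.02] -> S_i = -8.52*(-0.21)^i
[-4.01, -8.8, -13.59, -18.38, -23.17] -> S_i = -4.01 + -4.79*i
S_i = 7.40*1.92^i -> [7.4, 14.21, 27.28, 52.38, 100.56]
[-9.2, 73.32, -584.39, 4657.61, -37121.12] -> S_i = -9.20*(-7.97)^i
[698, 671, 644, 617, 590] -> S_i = 698 + -27*i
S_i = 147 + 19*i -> [147, 166, 185, 204, 223]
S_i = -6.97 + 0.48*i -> [-6.97, -6.49, -6.01, -5.53, -5.05]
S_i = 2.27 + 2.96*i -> [2.27, 5.23, 8.19, 11.15, 14.11]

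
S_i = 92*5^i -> [92, 460, 2300, 11500, 57500]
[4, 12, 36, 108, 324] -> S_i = 4*3^i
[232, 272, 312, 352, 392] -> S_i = 232 + 40*i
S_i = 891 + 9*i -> [891, 900, 909, 918, 927]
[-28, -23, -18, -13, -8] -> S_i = -28 + 5*i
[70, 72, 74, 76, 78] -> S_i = 70 + 2*i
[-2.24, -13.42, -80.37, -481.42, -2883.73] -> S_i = -2.24*5.99^i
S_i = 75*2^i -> [75, 150, 300, 600, 1200]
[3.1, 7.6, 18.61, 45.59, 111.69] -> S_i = 3.10*2.45^i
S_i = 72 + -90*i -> [72, -18, -108, -198, -288]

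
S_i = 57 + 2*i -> [57, 59, 61, 63, 65]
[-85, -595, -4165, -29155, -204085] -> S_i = -85*7^i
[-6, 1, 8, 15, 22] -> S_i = -6 + 7*i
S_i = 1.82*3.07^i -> [1.82, 5.59, 17.15, 52.66, 161.67]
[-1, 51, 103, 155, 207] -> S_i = -1 + 52*i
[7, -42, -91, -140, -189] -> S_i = 7 + -49*i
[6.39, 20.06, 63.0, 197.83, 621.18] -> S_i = 6.39*3.14^i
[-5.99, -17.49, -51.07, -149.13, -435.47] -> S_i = -5.99*2.92^i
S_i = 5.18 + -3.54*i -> [5.18, 1.64, -1.9, -5.44, -8.98]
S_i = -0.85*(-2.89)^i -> [-0.85, 2.46, -7.1, 20.52, -59.29]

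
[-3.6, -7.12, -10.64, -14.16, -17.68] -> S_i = -3.60 + -3.52*i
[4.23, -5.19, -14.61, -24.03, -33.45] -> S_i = 4.23 + -9.42*i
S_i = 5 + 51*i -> [5, 56, 107, 158, 209]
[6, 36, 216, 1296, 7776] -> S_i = 6*6^i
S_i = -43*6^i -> [-43, -258, -1548, -9288, -55728]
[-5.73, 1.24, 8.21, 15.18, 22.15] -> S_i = -5.73 + 6.97*i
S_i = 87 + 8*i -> [87, 95, 103, 111, 119]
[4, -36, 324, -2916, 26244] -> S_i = 4*-9^i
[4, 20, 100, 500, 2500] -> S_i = 4*5^i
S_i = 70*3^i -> [70, 210, 630, 1890, 5670]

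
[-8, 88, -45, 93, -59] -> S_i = Random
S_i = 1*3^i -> [1, 3, 9, 27, 81]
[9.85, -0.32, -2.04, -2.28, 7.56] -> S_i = Random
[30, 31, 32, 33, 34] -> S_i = 30 + 1*i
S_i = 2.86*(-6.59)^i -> [2.86, -18.85, 124.2, -818.51, 5393.96]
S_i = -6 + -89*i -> [-6, -95, -184, -273, -362]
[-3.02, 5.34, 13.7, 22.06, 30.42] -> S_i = -3.02 + 8.36*i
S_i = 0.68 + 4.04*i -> [0.68, 4.72, 8.76, 12.8, 16.84]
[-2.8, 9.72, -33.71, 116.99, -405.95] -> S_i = -2.80*(-3.47)^i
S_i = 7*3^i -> [7, 21, 63, 189, 567]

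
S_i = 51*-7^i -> [51, -357, 2499, -17493, 122451]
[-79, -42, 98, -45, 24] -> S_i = Random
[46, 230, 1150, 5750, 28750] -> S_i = 46*5^i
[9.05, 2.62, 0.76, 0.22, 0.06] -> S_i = 9.05*0.29^i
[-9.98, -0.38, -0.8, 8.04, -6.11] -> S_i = Random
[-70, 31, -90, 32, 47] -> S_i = Random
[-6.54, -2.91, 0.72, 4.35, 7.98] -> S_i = -6.54 + 3.63*i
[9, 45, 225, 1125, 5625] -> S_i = 9*5^i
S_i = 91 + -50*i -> [91, 41, -9, -59, -109]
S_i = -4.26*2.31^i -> [-4.26, -9.84, -22.73, -52.51, -121.3]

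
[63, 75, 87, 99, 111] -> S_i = 63 + 12*i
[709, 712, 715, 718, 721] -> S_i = 709 + 3*i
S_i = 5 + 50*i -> [5, 55, 105, 155, 205]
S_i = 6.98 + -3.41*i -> [6.98, 3.57, 0.16, -3.25, -6.66]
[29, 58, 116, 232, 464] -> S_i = 29*2^i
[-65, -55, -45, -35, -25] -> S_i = -65 + 10*i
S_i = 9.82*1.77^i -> [9.82, 17.38, 30.77, 54.45, 96.38]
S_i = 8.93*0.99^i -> [8.93, 8.84, 8.75, 8.66, 8.58]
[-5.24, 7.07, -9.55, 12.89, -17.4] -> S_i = -5.24*(-1.35)^i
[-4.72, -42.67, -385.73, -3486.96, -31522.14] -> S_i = -4.72*9.04^i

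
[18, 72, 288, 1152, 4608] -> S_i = 18*4^i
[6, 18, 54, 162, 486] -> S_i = 6*3^i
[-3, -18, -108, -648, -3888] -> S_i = -3*6^i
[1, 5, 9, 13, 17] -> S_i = 1 + 4*i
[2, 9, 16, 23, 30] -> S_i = 2 + 7*i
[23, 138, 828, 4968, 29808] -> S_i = 23*6^i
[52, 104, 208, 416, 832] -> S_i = 52*2^i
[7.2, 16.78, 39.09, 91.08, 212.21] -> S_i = 7.20*2.33^i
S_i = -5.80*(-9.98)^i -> [-5.8, 57.88, -577.68, 5765.27, -57537.39]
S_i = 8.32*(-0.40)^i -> [8.32, -3.33, 1.33, -0.53, 0.21]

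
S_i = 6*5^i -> [6, 30, 150, 750, 3750]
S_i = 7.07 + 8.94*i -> [7.07, 16.01, 24.95, 33.89, 42.83]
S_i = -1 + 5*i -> [-1, 4, 9, 14, 19]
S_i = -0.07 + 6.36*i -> [-0.07, 6.29, 12.65, 19.01, 25.37]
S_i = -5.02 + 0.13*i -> [-5.02, -4.89, -4.76, -4.63, -4.5]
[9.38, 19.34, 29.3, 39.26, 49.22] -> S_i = 9.38 + 9.96*i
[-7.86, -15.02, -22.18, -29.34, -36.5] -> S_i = -7.86 + -7.16*i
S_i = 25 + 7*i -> [25, 32, 39, 46, 53]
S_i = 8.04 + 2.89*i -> [8.04, 10.93, 13.82, 16.71, 19.6]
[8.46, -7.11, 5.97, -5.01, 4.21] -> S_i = 8.46*(-0.84)^i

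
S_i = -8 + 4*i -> [-8, -4, 0, 4, 8]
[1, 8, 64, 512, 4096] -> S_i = 1*8^i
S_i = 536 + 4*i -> [536, 540, 544, 548, 552]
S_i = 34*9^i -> [34, 306, 2754, 24786, 223074]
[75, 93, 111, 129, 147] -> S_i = 75 + 18*i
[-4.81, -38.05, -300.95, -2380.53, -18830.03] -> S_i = -4.81*7.91^i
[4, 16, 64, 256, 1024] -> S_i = 4*4^i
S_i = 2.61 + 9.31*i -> [2.61, 11.92, 21.23, 30.54, 39.85]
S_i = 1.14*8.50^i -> [1.14, 9.69, 82.36, 700.1, 5950.87]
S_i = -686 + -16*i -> [-686, -702, -718, -734, -750]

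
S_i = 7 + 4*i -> [7, 11, 15, 19, 23]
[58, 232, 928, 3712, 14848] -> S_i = 58*4^i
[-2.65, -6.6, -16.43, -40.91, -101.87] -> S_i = -2.65*2.49^i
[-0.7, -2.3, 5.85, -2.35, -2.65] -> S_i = Random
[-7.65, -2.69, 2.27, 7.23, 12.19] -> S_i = -7.65 + 4.96*i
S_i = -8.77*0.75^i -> [-8.77, -6.58, -4.93, -3.7, -2.77]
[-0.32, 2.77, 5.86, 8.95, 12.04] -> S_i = -0.32 + 3.09*i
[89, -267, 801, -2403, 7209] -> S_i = 89*-3^i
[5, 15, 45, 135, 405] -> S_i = 5*3^i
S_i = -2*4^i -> [-2, -8, -32, -128, -512]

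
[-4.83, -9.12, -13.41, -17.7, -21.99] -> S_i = -4.83 + -4.29*i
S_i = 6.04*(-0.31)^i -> [6.04, -1.87, 0.58, -0.18, 0.06]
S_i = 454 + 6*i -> [454, 460, 466, 472, 478]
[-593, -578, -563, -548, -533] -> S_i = -593 + 15*i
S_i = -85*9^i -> [-85, -765, -6885, -61965, -557685]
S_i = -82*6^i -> [-82, -492, -2952, -17712, -106272]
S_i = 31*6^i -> [31, 186, 1116, 6696, 40176]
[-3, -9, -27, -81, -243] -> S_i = -3*3^i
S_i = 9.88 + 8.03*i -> [9.88, 17.91, 25.94, 33.97, 42.0]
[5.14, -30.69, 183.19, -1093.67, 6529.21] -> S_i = 5.14*(-5.97)^i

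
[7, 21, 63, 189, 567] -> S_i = 7*3^i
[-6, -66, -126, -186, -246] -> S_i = -6 + -60*i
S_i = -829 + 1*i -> [-829, -828, -827, -826, -825]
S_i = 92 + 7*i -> [92, 99, 106, 113, 120]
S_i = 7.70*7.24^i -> [7.7, 55.75, 403.62, 2922.18, 21156.56]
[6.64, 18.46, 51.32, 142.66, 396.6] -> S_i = 6.64*2.78^i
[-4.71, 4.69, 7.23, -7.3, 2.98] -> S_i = Random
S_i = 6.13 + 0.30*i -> [6.13, 6.43, 6.73, 7.03, 7.33]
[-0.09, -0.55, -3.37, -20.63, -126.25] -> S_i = -0.09*6.12^i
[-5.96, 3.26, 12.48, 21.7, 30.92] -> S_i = -5.96 + 9.22*i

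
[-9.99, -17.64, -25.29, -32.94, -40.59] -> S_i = -9.99 + -7.65*i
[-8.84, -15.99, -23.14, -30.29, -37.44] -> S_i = -8.84 + -7.15*i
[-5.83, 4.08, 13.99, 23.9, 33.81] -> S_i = -5.83 + 9.91*i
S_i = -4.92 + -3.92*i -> [-4.92, -8.84, -12.76, -16.68, -20.6]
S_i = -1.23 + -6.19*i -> [-1.23, -7.42, -13.61, -19.8, -25.99]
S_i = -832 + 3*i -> [-832, -829, -826, -823, -820]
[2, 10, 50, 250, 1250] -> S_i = 2*5^i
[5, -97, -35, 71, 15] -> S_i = Random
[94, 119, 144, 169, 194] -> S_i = 94 + 25*i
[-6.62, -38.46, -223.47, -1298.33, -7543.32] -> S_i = -6.62*5.81^i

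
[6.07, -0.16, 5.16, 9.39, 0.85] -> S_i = Random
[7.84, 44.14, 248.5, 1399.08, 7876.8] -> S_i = 7.84*5.63^i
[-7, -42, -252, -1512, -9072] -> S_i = -7*6^i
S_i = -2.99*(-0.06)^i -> [-2.99, 0.18, -0.01, 0.0, -0.0]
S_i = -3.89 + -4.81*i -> [-3.89, -8.7, -13.51, -18.32, -23.13]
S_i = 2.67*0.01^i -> [2.67, 0.03, 0.0, 0.0, 0.0]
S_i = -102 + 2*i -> [-102, -100, -98, -96, -94]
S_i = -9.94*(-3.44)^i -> [-9.94, 34.19, -117.63, 404.63, -1391.94]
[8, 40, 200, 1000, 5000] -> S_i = 8*5^i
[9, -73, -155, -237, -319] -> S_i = 9 + -82*i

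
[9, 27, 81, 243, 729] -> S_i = 9*3^i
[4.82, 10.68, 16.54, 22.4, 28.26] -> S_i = 4.82 + 5.86*i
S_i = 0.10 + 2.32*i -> [0.1, 2.42, 4.74, 7.06, 9.38]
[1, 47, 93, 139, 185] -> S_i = 1 + 46*i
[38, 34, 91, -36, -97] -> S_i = Random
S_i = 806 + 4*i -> [806, 810, 814, 818, 822]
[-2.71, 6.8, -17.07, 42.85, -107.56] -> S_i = -2.71*(-2.51)^i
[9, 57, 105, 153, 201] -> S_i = 9 + 48*i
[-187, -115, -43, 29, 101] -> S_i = -187 + 72*i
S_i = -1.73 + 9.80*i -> [-1.73, 8.07, 17.87, 27.67, 37.47]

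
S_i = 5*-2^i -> [5, -10, 20, -40, 80]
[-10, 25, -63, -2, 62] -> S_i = Random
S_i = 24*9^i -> [24, 216, 1944, 17496, 157464]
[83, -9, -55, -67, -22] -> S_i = Random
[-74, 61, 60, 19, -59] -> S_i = Random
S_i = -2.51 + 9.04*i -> [-2.51, 6.53, 15.57, 24.61, 33.65]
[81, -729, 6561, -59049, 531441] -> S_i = 81*-9^i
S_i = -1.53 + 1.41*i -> [-1.53, -0.12, 1.29, 2.7, 4.11]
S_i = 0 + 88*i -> [0, 88, 176, 264, 352]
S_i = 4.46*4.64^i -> [4.46, 20.69, 96.02, 445.54, 2067.32]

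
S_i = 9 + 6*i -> [9, 15, 21, 27, 33]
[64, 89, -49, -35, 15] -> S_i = Random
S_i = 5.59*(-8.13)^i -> [5.59, -45.45, 369.48, -3003.89, 24421.59]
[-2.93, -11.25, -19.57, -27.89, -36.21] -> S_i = -2.93 + -8.32*i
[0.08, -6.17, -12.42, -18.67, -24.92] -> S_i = 0.08 + -6.25*i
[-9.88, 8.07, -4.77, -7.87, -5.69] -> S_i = Random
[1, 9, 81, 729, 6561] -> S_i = 1*9^i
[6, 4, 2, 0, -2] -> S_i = 6 + -2*i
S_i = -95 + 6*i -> [-95, -89, -83, -77, -71]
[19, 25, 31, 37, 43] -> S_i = 19 + 6*i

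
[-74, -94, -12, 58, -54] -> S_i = Random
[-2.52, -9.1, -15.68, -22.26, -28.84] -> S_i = -2.52 + -6.58*i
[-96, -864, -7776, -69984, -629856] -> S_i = -96*9^i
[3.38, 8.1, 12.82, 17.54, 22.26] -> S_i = 3.38 + 4.72*i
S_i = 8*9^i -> [8, 72, 648, 5832, 52488]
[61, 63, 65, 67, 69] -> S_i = 61 + 2*i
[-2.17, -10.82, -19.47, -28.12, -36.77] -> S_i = -2.17 + -8.65*i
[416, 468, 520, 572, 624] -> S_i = 416 + 52*i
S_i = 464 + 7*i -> [464, 471, 478, 485, 492]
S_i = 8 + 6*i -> [8, 14, 20, 26, 32]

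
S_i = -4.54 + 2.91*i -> [-4.54, -1.63, 1.28, 4.19, 7.1]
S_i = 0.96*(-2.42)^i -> [0.96, -2.32, 5.62, -13.61, 32.93]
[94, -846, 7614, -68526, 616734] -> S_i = 94*-9^i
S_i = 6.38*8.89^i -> [6.38, 56.72, 504.22, 4482.56, 39849.94]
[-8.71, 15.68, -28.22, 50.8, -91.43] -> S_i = -8.71*(-1.80)^i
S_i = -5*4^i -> [-5, -20, -80, -320, -1280]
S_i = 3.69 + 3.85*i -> [3.69, 7.54, 11.39, 15.24, 19.09]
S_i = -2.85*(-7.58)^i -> [-2.85, 21.6, -163.75, 1241.23, -9408.53]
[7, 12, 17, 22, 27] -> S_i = 7 + 5*i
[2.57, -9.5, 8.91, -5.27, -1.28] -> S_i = Random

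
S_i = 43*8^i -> [43, 344, 2752, 22016, 176128]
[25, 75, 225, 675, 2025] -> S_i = 25*3^i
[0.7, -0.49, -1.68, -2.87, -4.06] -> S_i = 0.70 + -1.19*i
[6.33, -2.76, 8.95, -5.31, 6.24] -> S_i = Random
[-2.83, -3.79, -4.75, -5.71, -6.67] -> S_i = -2.83 + -0.96*i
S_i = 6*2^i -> [6, 12, 24, 48, 96]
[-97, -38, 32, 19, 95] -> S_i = Random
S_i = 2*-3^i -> [2, -6, 18, -54, 162]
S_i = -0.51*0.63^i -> [-0.51, -0.32, -0.2, -0.13, -0.08]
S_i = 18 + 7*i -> [18, 25, 32, 39, 46]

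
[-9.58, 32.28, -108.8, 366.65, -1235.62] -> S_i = -9.58*(-3.37)^i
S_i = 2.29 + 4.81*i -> [2.29, 7.1, 11.91, 16.72, 21.53]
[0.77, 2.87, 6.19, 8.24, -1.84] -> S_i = Random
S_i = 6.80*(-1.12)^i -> [6.8, -7.62, 8.53, -9.55, 10.7]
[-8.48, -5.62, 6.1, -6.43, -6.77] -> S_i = Random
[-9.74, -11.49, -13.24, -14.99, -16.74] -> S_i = -9.74 + -1.75*i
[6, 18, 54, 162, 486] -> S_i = 6*3^i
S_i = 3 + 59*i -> [3, 62, 121, 180, 239]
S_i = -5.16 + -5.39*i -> [-5.16, -10.55, -15.94, -21.33, -26.72]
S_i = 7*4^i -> [7, 28, 112, 448, 1792]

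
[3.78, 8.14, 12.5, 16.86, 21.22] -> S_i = 3.78 + 4.36*i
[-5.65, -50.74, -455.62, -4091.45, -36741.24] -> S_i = -5.65*8.98^i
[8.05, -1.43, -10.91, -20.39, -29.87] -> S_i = 8.05 + -9.48*i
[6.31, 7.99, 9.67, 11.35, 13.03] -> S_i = 6.31 + 1.68*i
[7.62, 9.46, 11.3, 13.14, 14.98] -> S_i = 7.62 + 1.84*i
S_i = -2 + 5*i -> [-2, 3, 8, 13, 18]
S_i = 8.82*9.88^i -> [8.82, 87.14, 860.96, 8506.27, 84042.0]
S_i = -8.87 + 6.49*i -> [-8.87, -2.38, 4.11, 10.6, 17.09]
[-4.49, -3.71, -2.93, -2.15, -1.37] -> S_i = -4.49 + 0.78*i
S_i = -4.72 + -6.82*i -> [-4.72, -11.54, -18.36, -25.18, -32.0]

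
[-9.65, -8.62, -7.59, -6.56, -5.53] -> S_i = -9.65 + 1.03*i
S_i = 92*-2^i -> [92, -184, 368, -736, 1472]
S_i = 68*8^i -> [68, 544, 4352, 34816, 278528]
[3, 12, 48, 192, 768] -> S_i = 3*4^i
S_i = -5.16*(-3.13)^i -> [-5.16, 16.15, -50.55, 158.23, -495.25]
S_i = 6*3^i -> [6, 18, 54, 162, 486]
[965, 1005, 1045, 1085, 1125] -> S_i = 965 + 40*i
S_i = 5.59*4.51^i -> [5.59, 25.21, 113.7, 512.79, 2312.69]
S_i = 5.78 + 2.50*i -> [5.78, 8.28, 10.78, 13.28, 15.78]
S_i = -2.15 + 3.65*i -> [-2.15, 1.5, 5.15, 8.8, 12.45]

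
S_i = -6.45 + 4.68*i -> [-6.45, -1.77, 2.91, 7.59, 12.27]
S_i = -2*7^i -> [-2, -14, -98, -686, -4802]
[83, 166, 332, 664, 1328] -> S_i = 83*2^i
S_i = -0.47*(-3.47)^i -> [-0.47, 1.63, -5.66, 19.64, -68.14]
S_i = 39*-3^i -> [39, -117, 351, -1053, 3159]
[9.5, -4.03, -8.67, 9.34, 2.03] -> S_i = Random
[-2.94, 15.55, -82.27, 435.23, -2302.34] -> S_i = -2.94*(-5.29)^i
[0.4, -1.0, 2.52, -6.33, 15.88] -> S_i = 0.40*(-2.51)^i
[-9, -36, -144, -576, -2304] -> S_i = -9*4^i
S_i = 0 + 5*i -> [0, 5, 10, 15, 20]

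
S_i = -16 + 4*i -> [-16, -12, -8, -4, 0]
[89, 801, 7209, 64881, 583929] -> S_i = 89*9^i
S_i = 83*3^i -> [83, 249, 747, 2241, 6723]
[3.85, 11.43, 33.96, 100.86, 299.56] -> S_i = 3.85*2.97^i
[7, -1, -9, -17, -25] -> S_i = 7 + -8*i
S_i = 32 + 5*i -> [32, 37, 42, 47, 52]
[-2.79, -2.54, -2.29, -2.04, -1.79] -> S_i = -2.79 + 0.25*i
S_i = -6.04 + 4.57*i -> [-6.04, -1.47, 3.1, 7.67, 12.24]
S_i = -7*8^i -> [-7, -56, -448, -3584, -28672]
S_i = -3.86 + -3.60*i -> [-3.86, -7.46, -11.06, -14.66, -18.26]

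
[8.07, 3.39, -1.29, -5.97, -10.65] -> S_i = 8.07 + -4.68*i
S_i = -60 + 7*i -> [-60, -53, -46, -39, -32]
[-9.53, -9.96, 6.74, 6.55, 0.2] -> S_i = Random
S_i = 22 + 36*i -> [22, 58, 94, 130, 166]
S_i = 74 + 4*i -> [74, 78, 82, 86, 90]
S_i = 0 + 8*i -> [0, 8, 16, 24, 32]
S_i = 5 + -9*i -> [5, -4, -13, -22, -31]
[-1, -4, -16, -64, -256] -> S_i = -1*4^i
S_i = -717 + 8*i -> [-717, -709, -701, -693, -685]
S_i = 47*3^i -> [47, 141, 423, 1269, 3807]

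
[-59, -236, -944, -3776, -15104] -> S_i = -59*4^i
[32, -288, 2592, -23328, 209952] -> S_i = 32*-9^i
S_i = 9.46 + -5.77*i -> [9.46, 3.69, -2.08, -7.85, -13.62]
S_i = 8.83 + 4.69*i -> [8.83, 13.52, 18.21, 22.9, 27.59]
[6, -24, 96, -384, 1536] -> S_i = 6*-4^i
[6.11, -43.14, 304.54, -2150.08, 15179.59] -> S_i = 6.11*(-7.06)^i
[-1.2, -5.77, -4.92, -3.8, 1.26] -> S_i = Random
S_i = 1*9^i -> [1, 9, 81, 729, 6561]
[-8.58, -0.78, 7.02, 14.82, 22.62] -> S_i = -8.58 + 7.80*i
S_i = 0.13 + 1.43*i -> [0.13, 1.56, 2.99, 4.42, 5.85]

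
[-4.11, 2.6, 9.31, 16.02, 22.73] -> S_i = -4.11 + 6.71*i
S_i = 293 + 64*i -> [293, 357, 421, 485, 549]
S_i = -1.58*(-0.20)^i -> [-1.58, 0.32, -0.06, 0.01, -0.0]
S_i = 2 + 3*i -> [2, 5, 8, 11, 14]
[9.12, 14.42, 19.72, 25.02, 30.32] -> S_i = 9.12 + 5.30*i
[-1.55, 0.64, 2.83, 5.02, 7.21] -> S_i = -1.55 + 2.19*i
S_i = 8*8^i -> [8, 64, 512, 4096, 32768]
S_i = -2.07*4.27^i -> [-2.07, -8.84, -37.74, -161.16, -688.15]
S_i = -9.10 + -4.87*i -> [-9.1, -13.97, -18.84, -23.71, -28.58]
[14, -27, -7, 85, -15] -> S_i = Random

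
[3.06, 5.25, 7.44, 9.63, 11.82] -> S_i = 3.06 + 2.19*i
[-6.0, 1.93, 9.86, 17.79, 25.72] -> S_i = -6.00 + 7.93*i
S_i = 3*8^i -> [3, 24, 192, 1536, 12288]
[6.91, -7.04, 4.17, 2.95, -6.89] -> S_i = Random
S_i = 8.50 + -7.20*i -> [8.5, 1.3, -5.9, -13.1, -20.3]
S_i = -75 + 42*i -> [-75, -33, 9, 51, 93]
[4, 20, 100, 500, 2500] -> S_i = 4*5^i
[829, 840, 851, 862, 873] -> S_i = 829 + 11*i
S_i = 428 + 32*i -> [428, 460, 492, 524, 556]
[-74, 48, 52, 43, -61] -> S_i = Random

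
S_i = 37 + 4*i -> [37, 41, 45, 49, 53]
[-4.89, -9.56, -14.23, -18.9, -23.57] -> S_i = -4.89 + -4.67*i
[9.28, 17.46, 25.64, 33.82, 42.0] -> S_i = 9.28 + 8.18*i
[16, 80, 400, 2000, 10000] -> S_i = 16*5^i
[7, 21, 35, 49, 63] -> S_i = 7 + 14*i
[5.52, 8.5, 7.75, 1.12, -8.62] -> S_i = Random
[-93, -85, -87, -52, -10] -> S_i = Random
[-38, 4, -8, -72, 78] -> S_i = Random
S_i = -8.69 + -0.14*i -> [-8.69, -8.83, -8.97, -9.11, -9.25]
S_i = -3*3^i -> [-3, -9, -27, -81, -243]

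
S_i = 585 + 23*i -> [585, 608, 631, 654, 677]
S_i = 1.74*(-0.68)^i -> [1.74, -1.18, 0.8, -0.55, 0.37]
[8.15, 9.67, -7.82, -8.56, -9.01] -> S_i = Random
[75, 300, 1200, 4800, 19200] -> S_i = 75*4^i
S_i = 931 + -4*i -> [931, 927, 923, 919, 915]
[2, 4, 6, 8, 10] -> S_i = 2 + 2*i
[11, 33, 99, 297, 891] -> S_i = 11*3^i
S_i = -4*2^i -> [-4, -8, -16, -32, -64]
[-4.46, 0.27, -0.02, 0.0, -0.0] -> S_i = -4.46*(-0.06)^i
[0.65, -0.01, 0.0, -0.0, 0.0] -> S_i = 0.65*(-0.01)^i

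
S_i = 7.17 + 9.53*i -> [7.17, 16.7, 26.23, 35.76, 45.29]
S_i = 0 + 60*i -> [0, 60, 120, 180, 240]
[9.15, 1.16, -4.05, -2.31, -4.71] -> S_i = Random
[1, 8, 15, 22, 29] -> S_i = 1 + 7*i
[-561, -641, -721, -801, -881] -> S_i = -561 + -80*i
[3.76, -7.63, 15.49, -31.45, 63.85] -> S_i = 3.76*(-2.03)^i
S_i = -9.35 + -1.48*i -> [-9.35, -10.83, -12.31, -13.79, -15.27]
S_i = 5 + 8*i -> [5, 13, 21, 29, 37]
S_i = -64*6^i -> [-64, -384, -2304, -13824, -82944]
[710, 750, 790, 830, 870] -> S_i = 710 + 40*i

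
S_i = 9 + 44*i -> [9, 53, 97, 141, 185]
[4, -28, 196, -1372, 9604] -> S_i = 4*-7^i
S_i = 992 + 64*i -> [992, 1056, 1120, 1184, 1248]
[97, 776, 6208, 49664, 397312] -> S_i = 97*8^i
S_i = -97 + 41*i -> [-97, -56, -15, 26, 67]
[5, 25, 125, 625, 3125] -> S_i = 5*5^i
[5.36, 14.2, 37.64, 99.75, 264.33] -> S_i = 5.36*2.65^i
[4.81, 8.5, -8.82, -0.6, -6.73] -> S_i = Random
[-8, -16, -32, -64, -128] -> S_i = -8*2^i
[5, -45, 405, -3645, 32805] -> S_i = 5*-9^i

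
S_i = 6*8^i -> [6, 48, 384, 3072, 24576]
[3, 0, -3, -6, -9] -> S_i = 3 + -3*i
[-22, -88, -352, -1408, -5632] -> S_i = -22*4^i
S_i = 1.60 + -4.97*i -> [1.6, -3.37, -8.34, -13.31, -18.28]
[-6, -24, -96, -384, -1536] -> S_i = -6*4^i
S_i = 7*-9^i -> [7, -63, 567, -5103, 45927]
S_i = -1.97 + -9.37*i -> [-1.97, -11.34, -20.71, -30.08, -39.45]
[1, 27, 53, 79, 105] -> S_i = 1 + 26*i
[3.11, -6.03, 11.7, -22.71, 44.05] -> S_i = 3.11*(-1.94)^i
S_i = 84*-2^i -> [84, -168, 336, -672, 1344]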